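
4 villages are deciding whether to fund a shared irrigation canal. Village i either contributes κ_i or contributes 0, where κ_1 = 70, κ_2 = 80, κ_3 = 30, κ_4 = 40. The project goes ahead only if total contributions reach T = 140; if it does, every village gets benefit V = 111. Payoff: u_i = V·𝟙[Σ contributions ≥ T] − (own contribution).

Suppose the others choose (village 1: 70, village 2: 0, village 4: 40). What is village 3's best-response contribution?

30

Others' total = 110. Contributing 30 brings total to 140 ≥ 140: gain V − κ_3 = 81.
Best response: 30.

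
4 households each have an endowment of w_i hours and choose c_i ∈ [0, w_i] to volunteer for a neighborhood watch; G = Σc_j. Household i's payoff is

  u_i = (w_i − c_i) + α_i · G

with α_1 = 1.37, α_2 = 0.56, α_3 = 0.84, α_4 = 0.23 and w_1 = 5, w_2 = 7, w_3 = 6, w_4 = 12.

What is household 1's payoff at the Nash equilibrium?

∂u_i/∂c_i = α_i − 1, so household i contributes w_i if α_i > 1, else 0.
α_i > 1 for i ∈ {1}; NE contributions (5, 0, 0, 0), G = 5.
u_1 = (5 − 5) + 1.37·5 = 6.85.

6.85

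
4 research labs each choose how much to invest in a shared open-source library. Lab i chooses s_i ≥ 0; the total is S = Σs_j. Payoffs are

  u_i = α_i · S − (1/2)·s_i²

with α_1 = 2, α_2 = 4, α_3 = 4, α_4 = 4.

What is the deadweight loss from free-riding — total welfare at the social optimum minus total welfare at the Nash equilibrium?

222

Lab i's FOC: ∂u_i/∂s_i = α_i − s_i = 0, so s_i* = α_i.
NE contributions = (2, 4, 4, 4); S = 14.
W^NE = (Σα)·S − ½Σα_i² = 14² − ½·52 = 170.
Planner sets s_i = Σα_j = 14 for every i, so S^SO = 4·14 = 56.
W^SO = (Σα)·S^SO − ½·4·(Σα)² = (4/2)·14² = 392.
Deadweight loss = W^SO − W^NE = 222.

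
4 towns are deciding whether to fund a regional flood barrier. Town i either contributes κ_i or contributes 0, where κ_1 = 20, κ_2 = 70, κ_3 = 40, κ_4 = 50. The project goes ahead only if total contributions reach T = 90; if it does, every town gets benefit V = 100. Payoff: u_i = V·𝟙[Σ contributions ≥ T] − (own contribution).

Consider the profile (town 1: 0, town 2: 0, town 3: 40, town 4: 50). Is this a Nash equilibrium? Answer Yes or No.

Yes

Total = 90 ≥ 90: provided.
Town 1 (pledges 0, payoff 100): pledging 20 → total 110, payoff 80. No gain.
Town 2 (pledges 0, payoff 100): pledging 70 → total 160, payoff 30. No gain.
Town 3 (pledges 40, payoff 60): dropping to 0 → total 50, payoff 0. No gain.
Town 4 (pledges 50, payoff 50): dropping to 0 → total 40, payoff 0. No gain.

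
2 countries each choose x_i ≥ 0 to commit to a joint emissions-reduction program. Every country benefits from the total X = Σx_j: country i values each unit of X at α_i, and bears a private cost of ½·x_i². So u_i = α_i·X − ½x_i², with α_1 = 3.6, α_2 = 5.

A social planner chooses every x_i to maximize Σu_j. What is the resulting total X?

Planner FOC: ∂(Σu_j)/∂x_i = (Σα_j) − x_i = 0, so x_i^SO = Σα_j = 8.6 for every i; X^SO = 17.2.

17.2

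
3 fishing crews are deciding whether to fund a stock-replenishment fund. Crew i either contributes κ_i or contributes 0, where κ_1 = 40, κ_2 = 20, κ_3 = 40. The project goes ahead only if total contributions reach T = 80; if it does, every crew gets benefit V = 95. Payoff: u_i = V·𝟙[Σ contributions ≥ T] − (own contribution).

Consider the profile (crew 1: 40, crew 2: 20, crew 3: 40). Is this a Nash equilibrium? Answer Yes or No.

Total = 100 ≥ 80: provided.
Crew 1 (pledges 40, payoff 55): dropping to 0 → total 60, payoff 0. No gain.
Crew 2 (pledges 20, payoff 75): dropping to 0 → total 80, payoff 95. Profitable deviation.

No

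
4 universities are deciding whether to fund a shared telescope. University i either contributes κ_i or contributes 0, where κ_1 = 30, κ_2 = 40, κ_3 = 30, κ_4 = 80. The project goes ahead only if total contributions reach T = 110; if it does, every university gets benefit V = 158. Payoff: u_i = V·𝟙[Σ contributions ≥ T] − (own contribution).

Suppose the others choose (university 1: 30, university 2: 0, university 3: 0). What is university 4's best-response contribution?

80

Others' total = 30. Contributing 80 brings total to 110 ≥ 110: gain V − κ_4 = 78.
Best response: 80.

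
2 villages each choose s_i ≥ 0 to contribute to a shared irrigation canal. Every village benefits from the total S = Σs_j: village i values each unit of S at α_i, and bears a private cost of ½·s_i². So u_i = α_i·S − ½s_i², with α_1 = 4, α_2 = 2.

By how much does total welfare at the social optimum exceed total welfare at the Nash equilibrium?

Village i's FOC: ∂u_i/∂s_i = α_i − s_i = 0, so s_i* = α_i.
NE contributions = (4, 2); S = 6.
W^NE = (Σα)·S − ½Σα_i² = 6² − ½·20 = 26.
Planner sets s_i = Σα_j = 6 for every i, so S^SO = 2·6 = 12.
W^SO = (Σα)·S^SO − ½·2·(Σα)² = (2/2)·6² = 36.
Deadweight loss = W^SO − W^NE = 10.

10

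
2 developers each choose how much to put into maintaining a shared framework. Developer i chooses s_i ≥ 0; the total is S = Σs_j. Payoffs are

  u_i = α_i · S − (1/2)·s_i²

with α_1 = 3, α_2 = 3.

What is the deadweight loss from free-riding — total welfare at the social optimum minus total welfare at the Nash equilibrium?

Developer i's FOC: ∂u_i/∂s_i = α_i − s_i = 0, so s_i* = α_i.
NE contributions = (3, 3); S = 6.
W^NE = (Σα)·S − ½Σα_i² = 6² − ½·18 = 27.
Planner sets s_i = Σα_j = 6 for every i, so S^SO = 2·6 = 12.
W^SO = (Σα)·S^SO − ½·2·(Σα)² = (2/2)·6² = 36.
Deadweight loss = W^SO − W^NE = 9.

9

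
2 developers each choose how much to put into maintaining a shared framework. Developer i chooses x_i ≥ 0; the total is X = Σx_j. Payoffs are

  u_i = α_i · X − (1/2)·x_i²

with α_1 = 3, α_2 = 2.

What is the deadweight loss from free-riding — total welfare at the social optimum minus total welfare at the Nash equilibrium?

6.5

Developer i's FOC: ∂u_i/∂x_i = α_i − x_i = 0, so x_i* = α_i.
NE contributions = (3, 2); X = 5.
W^NE = (Σα)·X − ½Σα_i² = 5² − ½·13 = 18.5.
Planner sets x_i = Σα_j = 5 for every i, so X^SO = 2·5 = 10.
W^SO = (Σα)·X^SO − ½·2·(Σα)² = (2/2)·5² = 25.
Deadweight loss = W^SO − W^NE = 6.5.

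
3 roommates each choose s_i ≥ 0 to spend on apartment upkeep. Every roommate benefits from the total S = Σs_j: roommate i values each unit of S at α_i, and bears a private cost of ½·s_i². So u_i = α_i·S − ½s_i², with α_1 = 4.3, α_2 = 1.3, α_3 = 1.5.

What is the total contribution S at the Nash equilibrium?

Roommate i's FOC: ∂u_i/∂s_i = α_i − s_i = 0, so s_i* = α_i.
NE contributions = (4.3, 1.3, 1.5); S = 7.1.

7.1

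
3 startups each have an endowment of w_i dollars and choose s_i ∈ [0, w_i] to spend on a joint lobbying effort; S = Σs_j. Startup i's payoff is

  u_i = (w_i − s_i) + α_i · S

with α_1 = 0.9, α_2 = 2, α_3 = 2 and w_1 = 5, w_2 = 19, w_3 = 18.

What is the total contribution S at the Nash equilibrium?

∂u_i/∂s_i = α_i − 1, so startup i contributes w_i if α_i > 1, else 0.
α_i > 1 for i ∈ {2, 3}; NE contributions (0, 19, 18), S = 37.

37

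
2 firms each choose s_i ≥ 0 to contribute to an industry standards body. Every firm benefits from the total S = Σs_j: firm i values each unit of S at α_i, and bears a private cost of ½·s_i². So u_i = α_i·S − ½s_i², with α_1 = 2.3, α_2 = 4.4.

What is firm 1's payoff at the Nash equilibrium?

12.765

Firm i's FOC: ∂u_i/∂s_i = α_i − s_i = 0, so s_i* = α_i.
NE contributions = (2.3, 4.4); S = 6.7.
u_1 = α_1·S − ½·(s_1)² = 2.3·6.7 − ½·2.3² = 12.765.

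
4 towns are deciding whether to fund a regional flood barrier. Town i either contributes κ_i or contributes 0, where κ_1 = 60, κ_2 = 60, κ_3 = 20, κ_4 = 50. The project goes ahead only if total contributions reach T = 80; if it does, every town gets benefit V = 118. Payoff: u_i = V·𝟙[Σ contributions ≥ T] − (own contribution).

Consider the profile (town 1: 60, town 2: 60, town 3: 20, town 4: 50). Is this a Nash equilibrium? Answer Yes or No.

Total = 190 ≥ 80: provided.
Town 1 (pledges 60, payoff 58): dropping to 0 → total 130, payoff 118. Profitable deviation.

No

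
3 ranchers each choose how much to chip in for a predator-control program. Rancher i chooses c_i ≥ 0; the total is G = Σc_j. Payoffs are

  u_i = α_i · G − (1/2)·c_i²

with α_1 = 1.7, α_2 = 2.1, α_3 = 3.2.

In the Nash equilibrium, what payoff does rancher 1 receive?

Rancher i's FOC: ∂u_i/∂c_i = α_i − c_i = 0, so c_i* = α_i.
NE contributions = (1.7, 2.1, 3.2); G = 7.
u_1 = α_1·G − ½·(c_1)² = 1.7·7 − ½·1.7² = 10.455.

10.455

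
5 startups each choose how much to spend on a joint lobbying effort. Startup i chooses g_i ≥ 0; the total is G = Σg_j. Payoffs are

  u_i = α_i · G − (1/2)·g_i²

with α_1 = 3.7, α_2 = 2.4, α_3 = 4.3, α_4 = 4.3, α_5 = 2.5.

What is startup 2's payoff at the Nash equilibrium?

Startup i's FOC: ∂u_i/∂g_i = α_i − g_i = 0, so g_i* = α_i.
NE contributions = (3.7, 2.4, 4.3, 4.3, 2.5); G = 17.2.
u_2 = α_2·G − ½·(g_2)² = 2.4·17.2 − ½·2.4² = 38.4.

38.4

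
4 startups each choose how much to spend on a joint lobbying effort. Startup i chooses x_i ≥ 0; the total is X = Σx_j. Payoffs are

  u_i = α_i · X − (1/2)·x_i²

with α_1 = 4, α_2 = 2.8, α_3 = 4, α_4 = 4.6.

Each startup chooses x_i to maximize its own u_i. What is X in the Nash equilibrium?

15.4

Startup i's FOC: ∂u_i/∂x_i = α_i − x_i = 0, so x_i* = α_i.
NE contributions = (4, 2.8, 4, 4.6); X = 15.4.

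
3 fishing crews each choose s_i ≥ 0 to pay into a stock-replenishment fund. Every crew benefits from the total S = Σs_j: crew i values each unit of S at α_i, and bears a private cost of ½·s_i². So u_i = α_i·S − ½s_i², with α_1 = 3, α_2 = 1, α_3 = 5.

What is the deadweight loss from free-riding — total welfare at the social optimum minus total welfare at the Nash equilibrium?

58

Crew i's FOC: ∂u_i/∂s_i = α_i − s_i = 0, so s_i* = α_i.
NE contributions = (3, 1, 5); S = 9.
W^NE = (Σα)·S − ½Σα_i² = 9² − ½·35 = 63.5.
Planner sets s_i = Σα_j = 9 for every i, so S^SO = 3·9 = 27.
W^SO = (Σα)·S^SO − ½·3·(Σα)² = (3/2)·9² = 121.5.
Deadweight loss = W^SO − W^NE = 58.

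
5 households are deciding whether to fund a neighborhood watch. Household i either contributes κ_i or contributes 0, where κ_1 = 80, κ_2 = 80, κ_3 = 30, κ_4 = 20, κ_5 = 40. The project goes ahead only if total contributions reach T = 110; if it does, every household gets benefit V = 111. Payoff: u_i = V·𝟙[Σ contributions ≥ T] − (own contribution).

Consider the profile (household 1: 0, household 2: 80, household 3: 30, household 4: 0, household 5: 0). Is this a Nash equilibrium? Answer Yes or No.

Yes

Total = 110 ≥ 110: provided.
Household 1 (pledges 0, payoff 111): pledging 80 → total 190, payoff 31. No gain.
Household 2 (pledges 80, payoff 31): dropping to 0 → total 30, payoff 0. No gain.
Household 3 (pledges 30, payoff 81): dropping to 0 → total 80, payoff 0. No gain.
Household 4 (pledges 0, payoff 111): pledging 20 → total 130, payoff 91. No gain.
Household 5 (pledges 0, payoff 111): pledging 40 → total 150, payoff 71. No gain.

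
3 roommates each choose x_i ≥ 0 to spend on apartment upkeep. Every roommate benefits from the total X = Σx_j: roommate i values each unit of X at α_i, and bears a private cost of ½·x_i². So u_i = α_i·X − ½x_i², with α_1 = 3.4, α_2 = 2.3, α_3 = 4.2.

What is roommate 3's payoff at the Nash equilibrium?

Roommate i's FOC: ∂u_i/∂x_i = α_i − x_i = 0, so x_i* = α_i.
NE contributions = (3.4, 2.3, 4.2); X = 9.9.
u_3 = α_3·X − ½·(x_3)² = 4.2·9.9 − ½·4.2² = 32.76.

32.76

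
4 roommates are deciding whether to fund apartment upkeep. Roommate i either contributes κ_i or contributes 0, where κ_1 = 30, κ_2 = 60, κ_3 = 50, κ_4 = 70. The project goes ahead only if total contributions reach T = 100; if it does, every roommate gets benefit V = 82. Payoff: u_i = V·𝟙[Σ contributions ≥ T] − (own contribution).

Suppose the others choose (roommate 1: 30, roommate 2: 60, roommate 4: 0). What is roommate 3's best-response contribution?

Others' total = 90. Contributing 50 brings total to 140 ≥ 100: gain V − κ_3 = 32.
Best response: 50.

50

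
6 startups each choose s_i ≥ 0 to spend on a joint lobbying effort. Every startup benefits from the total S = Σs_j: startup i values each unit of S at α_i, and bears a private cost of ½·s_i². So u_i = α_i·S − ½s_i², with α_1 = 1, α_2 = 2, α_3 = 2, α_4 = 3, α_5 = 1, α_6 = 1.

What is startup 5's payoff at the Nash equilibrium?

Startup i's FOC: ∂u_i/∂s_i = α_i − s_i = 0, so s_i* = α_i.
NE contributions = (1, 2, 2, 3, 1, 1); S = 10.
u_5 = α_5·S − ½·(s_5)² = 1·10 − ½·1² = 9.5.

9.5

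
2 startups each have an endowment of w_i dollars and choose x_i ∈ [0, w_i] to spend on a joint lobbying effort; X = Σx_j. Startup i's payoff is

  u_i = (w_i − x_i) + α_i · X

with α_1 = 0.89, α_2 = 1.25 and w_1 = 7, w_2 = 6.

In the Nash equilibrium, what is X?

∂u_i/∂x_i = α_i − 1, so startup i contributes w_i if α_i > 1, else 0.
α_i > 1 for i ∈ {2}; NE contributions (0, 6), X = 6.

6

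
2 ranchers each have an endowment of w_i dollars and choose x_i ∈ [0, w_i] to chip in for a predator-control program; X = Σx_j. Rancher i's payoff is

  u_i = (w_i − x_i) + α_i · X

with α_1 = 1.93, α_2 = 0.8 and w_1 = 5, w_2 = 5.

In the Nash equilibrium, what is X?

∂u_i/∂x_i = α_i − 1, so rancher i contributes w_i if α_i > 1, else 0.
α_i > 1 for i ∈ {1}; NE contributions (5, 0), X = 5.

5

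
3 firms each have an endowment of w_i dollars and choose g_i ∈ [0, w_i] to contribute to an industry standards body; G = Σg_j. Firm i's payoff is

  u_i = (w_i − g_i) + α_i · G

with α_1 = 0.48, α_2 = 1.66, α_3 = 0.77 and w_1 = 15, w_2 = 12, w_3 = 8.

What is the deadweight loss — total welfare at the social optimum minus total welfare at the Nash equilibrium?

43.93

∂u_i/∂g_i = α_i − 1, so firm i contributes w_i if α_i > 1, else 0.
α_i > 1 for i ∈ {2}; NE contributions (0, 12, 0), G = 12.
W^NE = Σw_i − G^NE + (Σα_i)·G^NE = 35 + 1.91·12 = 57.92.
Planner: ∂(Σu_j)/∂g_i = Σα_j − 1 = 1.91 > 0, so everyone contributes w_i; G^SO = 35, W^SO = 35 + 1.91·35 = 101.85.
Deadweight loss = 43.93.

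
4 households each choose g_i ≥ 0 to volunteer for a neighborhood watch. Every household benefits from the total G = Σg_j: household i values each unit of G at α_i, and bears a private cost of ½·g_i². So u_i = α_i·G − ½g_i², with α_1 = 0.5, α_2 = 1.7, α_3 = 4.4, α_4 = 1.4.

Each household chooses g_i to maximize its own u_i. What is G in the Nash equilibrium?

Household i's FOC: ∂u_i/∂g_i = α_i − g_i = 0, so g_i* = α_i.
NE contributions = (0.5, 1.7, 4.4, 1.4); G = 8.

8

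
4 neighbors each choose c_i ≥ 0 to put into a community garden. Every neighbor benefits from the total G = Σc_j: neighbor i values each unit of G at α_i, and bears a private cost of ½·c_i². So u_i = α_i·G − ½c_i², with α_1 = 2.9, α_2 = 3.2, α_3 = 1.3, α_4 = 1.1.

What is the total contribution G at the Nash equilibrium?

8.5

Neighbor i's FOC: ∂u_i/∂c_i = α_i − c_i = 0, so c_i* = α_i.
NE contributions = (2.9, 3.2, 1.3, 1.1); G = 8.5.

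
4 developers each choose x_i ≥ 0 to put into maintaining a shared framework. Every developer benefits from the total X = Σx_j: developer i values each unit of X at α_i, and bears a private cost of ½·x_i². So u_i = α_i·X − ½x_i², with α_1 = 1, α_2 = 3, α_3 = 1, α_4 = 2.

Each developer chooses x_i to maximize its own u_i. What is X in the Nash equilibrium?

Developer i's FOC: ∂u_i/∂x_i = α_i − x_i = 0, so x_i* = α_i.
NE contributions = (1, 3, 1, 2); X = 7.

7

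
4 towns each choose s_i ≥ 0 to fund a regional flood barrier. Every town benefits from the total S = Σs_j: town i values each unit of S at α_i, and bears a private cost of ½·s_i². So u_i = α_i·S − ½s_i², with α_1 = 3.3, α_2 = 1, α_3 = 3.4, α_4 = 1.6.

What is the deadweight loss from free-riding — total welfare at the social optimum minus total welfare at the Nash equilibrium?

Town i's FOC: ∂u_i/∂s_i = α_i − s_i = 0, so s_i* = α_i.
NE contributions = (3.3, 1, 3.4, 1.6); S = 9.3.
W^NE = (Σα)·S − ½Σα_i² = 9.3² − ½·26.01 = 73.485.
Planner sets s_i = Σα_j = 9.3 for every i, so S^SO = 4·9.3 = 37.2.
W^SO = (Σα)·S^SO − ½·4·(Σα)² = (4/2)·9.3² = 172.98.
Deadweight loss = W^SO − W^NE = 99.495.

99.495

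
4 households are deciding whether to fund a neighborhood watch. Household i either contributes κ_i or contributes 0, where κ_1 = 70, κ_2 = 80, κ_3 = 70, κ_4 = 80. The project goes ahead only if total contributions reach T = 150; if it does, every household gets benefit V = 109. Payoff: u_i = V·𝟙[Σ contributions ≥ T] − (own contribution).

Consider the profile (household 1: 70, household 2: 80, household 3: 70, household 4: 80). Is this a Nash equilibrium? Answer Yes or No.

No

Total = 300 ≥ 150: provided.
Household 1 (pledges 70, payoff 39): dropping to 0 → total 230, payoff 109. Profitable deviation.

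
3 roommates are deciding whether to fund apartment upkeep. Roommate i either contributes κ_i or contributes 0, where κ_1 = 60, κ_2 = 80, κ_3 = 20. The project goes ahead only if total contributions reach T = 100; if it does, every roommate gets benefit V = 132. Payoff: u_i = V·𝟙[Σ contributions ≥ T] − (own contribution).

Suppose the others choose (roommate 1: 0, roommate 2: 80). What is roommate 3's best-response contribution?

Others' total = 80. Contributing 20 brings total to 100 ≥ 100: gain V − κ_3 = 112.
Best response: 20.

20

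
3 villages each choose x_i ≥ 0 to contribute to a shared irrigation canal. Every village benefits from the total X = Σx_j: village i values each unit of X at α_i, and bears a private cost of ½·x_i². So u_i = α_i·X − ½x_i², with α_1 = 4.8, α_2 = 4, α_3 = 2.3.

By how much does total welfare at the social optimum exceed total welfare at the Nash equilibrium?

83.77

Village i's FOC: ∂u_i/∂x_i = α_i − x_i = 0, so x_i* = α_i.
NE contributions = (4.8, 4, 2.3); X = 11.1.
W^NE = (Σα)·X − ½Σα_i² = 11.1² − ½·44.33 = 101.045.
Planner sets x_i = Σα_j = 11.1 for every i, so X^SO = 3·11.1 = 33.3.
W^SO = (Σα)·X^SO − ½·3·(Σα)² = (3/2)·11.1² = 184.815.
Deadweight loss = W^SO − W^NE = 83.77.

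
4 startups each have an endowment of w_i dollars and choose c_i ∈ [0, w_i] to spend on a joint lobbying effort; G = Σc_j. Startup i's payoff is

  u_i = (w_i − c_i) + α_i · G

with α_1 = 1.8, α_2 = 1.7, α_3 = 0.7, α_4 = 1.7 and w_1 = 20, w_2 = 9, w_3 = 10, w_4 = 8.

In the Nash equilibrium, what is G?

∂u_i/∂c_i = α_i − 1, so startup i contributes w_i if α_i > 1, else 0.
α_i > 1 for i ∈ {1, 2, 4}; NE contributions (20, 9, 0, 8), G = 37.

37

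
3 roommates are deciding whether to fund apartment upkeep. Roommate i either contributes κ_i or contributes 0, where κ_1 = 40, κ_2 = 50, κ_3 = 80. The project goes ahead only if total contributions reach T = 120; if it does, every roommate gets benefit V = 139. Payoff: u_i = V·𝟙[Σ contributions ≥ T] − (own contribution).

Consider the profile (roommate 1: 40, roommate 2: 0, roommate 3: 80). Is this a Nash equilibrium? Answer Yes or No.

Total = 120 ≥ 120: provided.
Roommate 1 (pledges 40, payoff 99): dropping to 0 → total 80, payoff 0. No gain.
Roommate 2 (pledges 0, payoff 139): pledging 50 → total 170, payoff 89. No gain.
Roommate 3 (pledges 80, payoff 59): dropping to 0 → total 40, payoff 0. No gain.

Yes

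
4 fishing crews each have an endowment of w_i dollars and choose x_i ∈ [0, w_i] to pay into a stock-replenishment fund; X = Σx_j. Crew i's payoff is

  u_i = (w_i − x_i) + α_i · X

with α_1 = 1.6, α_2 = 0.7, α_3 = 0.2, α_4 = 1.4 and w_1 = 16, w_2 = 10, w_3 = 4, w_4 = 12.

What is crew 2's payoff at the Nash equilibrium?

29.6

∂u_i/∂x_i = α_i − 1, so crew i contributes w_i if α_i > 1, else 0.
α_i > 1 for i ∈ {1, 4}; NE contributions (16, 0, 0, 12), X = 28.
u_2 = (10 − 0) + 0.7·28 = 29.6.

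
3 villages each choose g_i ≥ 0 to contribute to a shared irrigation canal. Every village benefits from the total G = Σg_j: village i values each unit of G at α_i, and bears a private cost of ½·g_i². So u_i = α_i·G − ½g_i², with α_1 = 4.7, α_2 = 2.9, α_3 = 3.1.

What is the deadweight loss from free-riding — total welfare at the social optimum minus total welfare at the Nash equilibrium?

Village i's FOC: ∂u_i/∂g_i = α_i − g_i = 0, so g_i* = α_i.
NE contributions = (4.7, 2.9, 3.1); G = 10.7.
W^NE = (Σα)·G − ½Σα_i² = 10.7² − ½·40.11 = 94.435.
Planner sets g_i = Σα_j = 10.7 for every i, so G^SO = 3·10.7 = 32.1.
W^SO = (Σα)·G^SO − ½·3·(Σα)² = (3/2)·10.7² = 171.735.
Deadweight loss = W^SO − W^NE = 77.3.

77.3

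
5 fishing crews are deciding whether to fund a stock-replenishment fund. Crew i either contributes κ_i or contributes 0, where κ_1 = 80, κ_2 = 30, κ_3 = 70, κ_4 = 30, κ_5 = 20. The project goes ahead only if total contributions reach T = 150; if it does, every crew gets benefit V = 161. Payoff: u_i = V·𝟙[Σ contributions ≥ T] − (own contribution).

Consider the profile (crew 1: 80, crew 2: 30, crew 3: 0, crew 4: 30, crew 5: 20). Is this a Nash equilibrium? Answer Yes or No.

Total = 160 ≥ 150: provided.
Crew 1 (pledges 80, payoff 81): dropping to 0 → total 80, payoff 0. No gain.
Crew 2 (pledges 30, payoff 131): dropping to 0 → total 130, payoff 0. No gain.
Crew 3 (pledges 0, payoff 161): pledging 70 → total 230, payoff 91. No gain.
Crew 4 (pledges 30, payoff 131): dropping to 0 → total 130, payoff 0. No gain.
Crew 5 (pledges 20, payoff 141): dropping to 0 → total 140, payoff 0. No gain.

Yes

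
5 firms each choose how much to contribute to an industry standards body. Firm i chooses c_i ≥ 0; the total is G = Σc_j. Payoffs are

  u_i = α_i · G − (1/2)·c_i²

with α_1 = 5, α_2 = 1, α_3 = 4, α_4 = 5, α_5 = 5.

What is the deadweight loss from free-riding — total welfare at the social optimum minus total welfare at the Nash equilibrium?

Firm i's FOC: ∂u_i/∂c_i = α_i − c_i = 0, so c_i* = α_i.
NE contributions = (5, 1, 4, 5, 5); G = 20.
W^NE = (Σα)·G − ½Σα_i² = 20² − ½·92 = 354.
Planner sets c_i = Σα_j = 20 for every i, so G^SO = 5·20 = 100.
W^SO = (Σα)·G^SO − ½·5·(Σα)² = (5/2)·20² = 1000.
Deadweight loss = W^SO − W^NE = 646.

646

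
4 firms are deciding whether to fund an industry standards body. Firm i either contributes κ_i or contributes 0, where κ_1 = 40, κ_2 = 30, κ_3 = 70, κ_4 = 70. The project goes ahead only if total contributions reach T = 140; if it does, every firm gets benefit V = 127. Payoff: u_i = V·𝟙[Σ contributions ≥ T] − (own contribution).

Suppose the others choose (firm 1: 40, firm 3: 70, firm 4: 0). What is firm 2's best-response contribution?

Others' total = 110. Contributing 30 brings total to 140 ≥ 140: gain V − κ_2 = 97.
Best response: 30.

30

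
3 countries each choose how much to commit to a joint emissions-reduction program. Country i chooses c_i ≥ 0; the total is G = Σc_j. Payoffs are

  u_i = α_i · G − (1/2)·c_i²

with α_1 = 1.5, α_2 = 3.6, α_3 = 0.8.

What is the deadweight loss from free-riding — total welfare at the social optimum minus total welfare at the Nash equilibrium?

Country i's FOC: ∂u_i/∂c_i = α_i − c_i = 0, so c_i* = α_i.
NE contributions = (1.5, 3.6, 0.8); G = 5.9.
W^NE = (Σα)·G − ½Σα_i² = 5.9² − ½·15.85 = 26.885.
Planner sets c_i = Σα_j = 5.9 for every i, so G^SO = 3·5.9 = 17.7.
W^SO = (Σα)·G^SO − ½·3·(Σα)² = (3/2)·5.9² = 52.215.
Deadweight loss = W^SO − W^NE = 25.33.

25.33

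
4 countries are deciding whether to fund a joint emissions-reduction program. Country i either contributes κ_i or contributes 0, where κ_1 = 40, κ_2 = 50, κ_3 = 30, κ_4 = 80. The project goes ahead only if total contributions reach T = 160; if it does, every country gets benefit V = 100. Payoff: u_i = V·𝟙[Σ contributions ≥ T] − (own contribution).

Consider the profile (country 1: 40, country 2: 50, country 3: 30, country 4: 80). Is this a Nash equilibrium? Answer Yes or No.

No

Total = 200 ≥ 160: provided.
Country 1 (pledges 40, payoff 60): dropping to 0 → total 160, payoff 100. Profitable deviation.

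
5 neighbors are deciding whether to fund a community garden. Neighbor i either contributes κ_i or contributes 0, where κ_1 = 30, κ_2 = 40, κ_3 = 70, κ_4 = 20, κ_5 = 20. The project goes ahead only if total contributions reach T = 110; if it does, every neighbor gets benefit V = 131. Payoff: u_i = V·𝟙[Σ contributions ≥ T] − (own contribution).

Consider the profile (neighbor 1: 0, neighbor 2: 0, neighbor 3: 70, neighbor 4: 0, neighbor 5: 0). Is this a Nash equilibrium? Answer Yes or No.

No

Total = 70 < 110: not provided.
Neighbor 1 (pledges 0, payoff 0): pledging 30 → total 100, payoff -30. No gain.
Neighbor 2 (pledges 0, payoff 0): pledging 40 → total 110, payoff 91. Profitable deviation.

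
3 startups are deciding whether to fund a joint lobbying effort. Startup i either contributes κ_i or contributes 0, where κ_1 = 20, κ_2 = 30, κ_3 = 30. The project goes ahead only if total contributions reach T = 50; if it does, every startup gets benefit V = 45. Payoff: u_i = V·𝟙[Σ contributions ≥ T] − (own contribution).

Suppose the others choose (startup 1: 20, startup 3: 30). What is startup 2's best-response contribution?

0

Others' total = 50 ≥ 50; contributing adds cost 30 for no extra benefit.
Best response: 0.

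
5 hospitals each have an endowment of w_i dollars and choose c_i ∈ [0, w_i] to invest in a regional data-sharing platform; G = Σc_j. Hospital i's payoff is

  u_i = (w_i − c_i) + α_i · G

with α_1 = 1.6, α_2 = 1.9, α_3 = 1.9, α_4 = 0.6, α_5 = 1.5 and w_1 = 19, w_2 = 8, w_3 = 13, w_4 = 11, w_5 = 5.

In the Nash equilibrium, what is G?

∂u_i/∂c_i = α_i − 1, so hospital i contributes w_i if α_i > 1, else 0.
α_i > 1 for i ∈ {1, 2, 3, 5}; NE contributions (19, 8, 13, 0, 5), G = 45.

45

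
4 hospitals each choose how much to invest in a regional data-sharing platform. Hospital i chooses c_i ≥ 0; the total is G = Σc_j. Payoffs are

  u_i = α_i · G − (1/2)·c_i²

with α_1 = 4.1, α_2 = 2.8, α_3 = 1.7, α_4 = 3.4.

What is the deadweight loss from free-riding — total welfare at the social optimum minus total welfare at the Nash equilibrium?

163.55

Hospital i's FOC: ∂u_i/∂c_i = α_i − c_i = 0, so c_i* = α_i.
NE contributions = (4.1, 2.8, 1.7, 3.4); G = 12.
W^NE = (Σα)·G − ½Σα_i² = 12² − ½·39.1 = 124.45.
Planner sets c_i = Σα_j = 12 for every i, so G^SO = 4·12 = 48.
W^SO = (Σα)·G^SO − ½·4·(Σα)² = (4/2)·12² = 288.
Deadweight loss = W^SO − W^NE = 163.55.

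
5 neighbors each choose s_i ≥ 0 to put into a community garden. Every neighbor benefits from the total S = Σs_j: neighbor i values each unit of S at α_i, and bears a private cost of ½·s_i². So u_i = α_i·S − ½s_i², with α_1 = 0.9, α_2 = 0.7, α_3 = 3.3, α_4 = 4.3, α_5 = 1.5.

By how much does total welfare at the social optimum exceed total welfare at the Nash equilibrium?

Neighbor i's FOC: ∂u_i/∂s_i = α_i − s_i = 0, so s_i* = α_i.
NE contributions = (0.9, 0.7, 3.3, 4.3, 1.5); S = 10.7.
W^NE = (Σα)·S − ½Σα_i² = 10.7² − ½·32.93 = 98.025.
Planner sets s_i = Σα_j = 10.7 for every i, so S^SO = 5·10.7 = 53.5.
W^SO = (Σα)·S^SO − ½·5·(Σα)² = (5/2)·10.7² = 286.225.
Deadweight loss = W^SO − W^NE = 188.2.

188.2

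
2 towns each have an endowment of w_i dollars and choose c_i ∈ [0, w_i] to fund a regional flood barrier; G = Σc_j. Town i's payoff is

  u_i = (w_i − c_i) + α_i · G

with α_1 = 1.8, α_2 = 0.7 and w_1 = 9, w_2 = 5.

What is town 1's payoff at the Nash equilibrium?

16.2

∂u_i/∂c_i = α_i − 1, so town i contributes w_i if α_i > 1, else 0.
α_i > 1 for i ∈ {1}; NE contributions (9, 0), G = 9.
u_1 = (9 − 9) + 1.8·9 = 16.2.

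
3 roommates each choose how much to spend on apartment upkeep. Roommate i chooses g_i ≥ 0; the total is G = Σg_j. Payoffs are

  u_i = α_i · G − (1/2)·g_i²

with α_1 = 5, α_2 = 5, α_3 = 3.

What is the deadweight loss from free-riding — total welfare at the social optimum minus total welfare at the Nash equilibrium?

Roommate i's FOC: ∂u_i/∂g_i = α_i − g_i = 0, so g_i* = α_i.
NE contributions = (5, 5, 3); G = 13.
W^NE = (Σα)·G − ½Σα_i² = 13² − ½·59 = 139.5.
Planner sets g_i = Σα_j = 13 for every i, so G^SO = 3·13 = 39.
W^SO = (Σα)·G^SO − ½·3·(Σα)² = (3/2)·13² = 253.5.
Deadweight loss = W^SO − W^NE = 114.

114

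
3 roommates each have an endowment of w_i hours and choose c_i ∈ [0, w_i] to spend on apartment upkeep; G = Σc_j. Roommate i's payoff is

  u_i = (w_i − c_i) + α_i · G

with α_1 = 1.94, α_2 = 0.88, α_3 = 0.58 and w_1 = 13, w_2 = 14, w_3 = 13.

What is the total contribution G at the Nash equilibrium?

13

∂u_i/∂c_i = α_i − 1, so roommate i contributes w_i if α_i > 1, else 0.
α_i > 1 for i ∈ {1}; NE contributions (13, 0, 0), G = 13.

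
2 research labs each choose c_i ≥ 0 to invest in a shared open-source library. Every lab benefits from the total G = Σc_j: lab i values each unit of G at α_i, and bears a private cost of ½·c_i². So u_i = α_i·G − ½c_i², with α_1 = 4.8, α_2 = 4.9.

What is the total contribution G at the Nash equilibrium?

9.7

Lab i's FOC: ∂u_i/∂c_i = α_i − c_i = 0, so c_i* = α_i.
NE contributions = (4.8, 4.9); G = 9.7.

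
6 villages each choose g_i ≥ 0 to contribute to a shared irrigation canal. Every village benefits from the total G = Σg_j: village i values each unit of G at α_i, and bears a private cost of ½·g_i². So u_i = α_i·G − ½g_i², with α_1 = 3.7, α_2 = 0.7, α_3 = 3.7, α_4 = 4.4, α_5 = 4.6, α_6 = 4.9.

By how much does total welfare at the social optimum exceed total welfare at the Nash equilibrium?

Village i's FOC: ∂u_i/∂g_i = α_i − g_i = 0, so g_i* = α_i.
NE contributions = (3.7, 0.7, 3.7, 4.4, 4.6, 4.9); G = 22.
W^NE = (Σα)·G − ½Σα_i² = 22² − ½·92.4 = 437.8.
Planner sets g_i = Σα_j = 22 for every i, so G^SO = 6·22 = 132.
W^SO = (Σα)·G^SO − ½·6·(Σα)² = (6/2)·22² = 1452.
Deadweight loss = W^SO − W^NE = 1014.2.

1014.2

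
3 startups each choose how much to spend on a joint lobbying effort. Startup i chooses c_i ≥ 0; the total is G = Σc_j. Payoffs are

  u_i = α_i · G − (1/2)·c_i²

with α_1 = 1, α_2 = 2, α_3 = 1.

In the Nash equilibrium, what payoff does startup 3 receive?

3.5

Startup i's FOC: ∂u_i/∂c_i = α_i − c_i = 0, so c_i* = α_i.
NE contributions = (1, 2, 1); G = 4.
u_3 = α_3·G − ½·(c_3)² = 1·4 − ½·1² = 3.5.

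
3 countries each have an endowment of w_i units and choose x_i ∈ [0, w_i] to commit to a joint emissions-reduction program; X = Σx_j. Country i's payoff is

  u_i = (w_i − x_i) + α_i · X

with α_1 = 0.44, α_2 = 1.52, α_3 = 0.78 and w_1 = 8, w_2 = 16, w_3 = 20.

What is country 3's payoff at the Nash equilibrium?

32.48

∂u_i/∂x_i = α_i − 1, so country i contributes w_i if α_i > 1, else 0.
α_i > 1 for i ∈ {2}; NE contributions (0, 16, 0), X = 16.
u_3 = (20 − 0) + 0.78·16 = 32.48.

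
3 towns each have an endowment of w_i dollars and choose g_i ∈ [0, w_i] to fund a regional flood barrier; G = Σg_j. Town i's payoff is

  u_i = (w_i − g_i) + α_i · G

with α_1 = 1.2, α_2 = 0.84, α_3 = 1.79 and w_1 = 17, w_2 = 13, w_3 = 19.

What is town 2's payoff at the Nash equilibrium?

43.24

∂u_i/∂g_i = α_i − 1, so town i contributes w_i if α_i > 1, else 0.
α_i > 1 for i ∈ {1, 3}; NE contributions (17, 0, 19), G = 36.
u_2 = (13 − 0) + 0.84·36 = 43.24.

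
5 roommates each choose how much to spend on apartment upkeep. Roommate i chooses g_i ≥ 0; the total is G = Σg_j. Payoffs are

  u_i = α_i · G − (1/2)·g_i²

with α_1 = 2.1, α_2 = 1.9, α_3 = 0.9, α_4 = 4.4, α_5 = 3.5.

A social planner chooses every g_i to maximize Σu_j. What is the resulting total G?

64

Planner FOC: ∂(Σu_j)/∂g_i = (Σα_j) − g_i = 0, so g_i^SO = Σα_j = 12.8 for every i; G^SO = 64.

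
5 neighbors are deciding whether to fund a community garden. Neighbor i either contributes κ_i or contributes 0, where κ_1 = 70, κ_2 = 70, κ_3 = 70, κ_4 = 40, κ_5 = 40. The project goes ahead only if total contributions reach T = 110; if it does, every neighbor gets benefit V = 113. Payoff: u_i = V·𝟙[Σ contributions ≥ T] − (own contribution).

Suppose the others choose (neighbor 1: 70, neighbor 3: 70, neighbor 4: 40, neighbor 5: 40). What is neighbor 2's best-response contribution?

0

Others' total = 220 ≥ 110; contributing adds cost 70 for no extra benefit.
Best response: 0.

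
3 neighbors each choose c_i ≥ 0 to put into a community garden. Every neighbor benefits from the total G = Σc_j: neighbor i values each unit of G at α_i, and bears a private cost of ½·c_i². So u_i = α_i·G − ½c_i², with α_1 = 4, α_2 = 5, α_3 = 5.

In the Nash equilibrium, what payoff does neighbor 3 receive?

57.5

Neighbor i's FOC: ∂u_i/∂c_i = α_i − c_i = 0, so c_i* = α_i.
NE contributions = (4, 5, 5); G = 14.
u_3 = α_3·G − ½·(c_3)² = 5·14 − ½·5² = 57.5.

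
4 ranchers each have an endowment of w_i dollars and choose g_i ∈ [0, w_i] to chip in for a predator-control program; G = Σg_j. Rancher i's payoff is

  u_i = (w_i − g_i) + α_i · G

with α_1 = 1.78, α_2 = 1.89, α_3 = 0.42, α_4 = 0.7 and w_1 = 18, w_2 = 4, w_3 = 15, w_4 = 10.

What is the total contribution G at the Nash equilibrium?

∂u_i/∂g_i = α_i − 1, so rancher i contributes w_i if α_i > 1, else 0.
α_i > 1 for i ∈ {1, 2}; NE contributions (18, 4, 0, 0), G = 22.

22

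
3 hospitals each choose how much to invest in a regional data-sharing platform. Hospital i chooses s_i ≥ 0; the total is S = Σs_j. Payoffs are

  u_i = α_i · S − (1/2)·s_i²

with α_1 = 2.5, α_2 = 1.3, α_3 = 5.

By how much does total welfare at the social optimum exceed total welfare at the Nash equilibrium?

55.19

Hospital i's FOC: ∂u_i/∂s_i = α_i − s_i = 0, so s_i* = α_i.
NE contributions = (2.5, 1.3, 5); S = 8.8.
W^NE = (Σα)·S − ½Σα_i² = 8.8² − ½·32.94 = 60.97.
Planner sets s_i = Σα_j = 8.8 for every i, so S^SO = 3·8.8 = 26.4.
W^SO = (Σα)·S^SO − ½·3·(Σα)² = (3/2)·8.8² = 116.16.
Deadweight loss = W^SO − W^NE = 55.19.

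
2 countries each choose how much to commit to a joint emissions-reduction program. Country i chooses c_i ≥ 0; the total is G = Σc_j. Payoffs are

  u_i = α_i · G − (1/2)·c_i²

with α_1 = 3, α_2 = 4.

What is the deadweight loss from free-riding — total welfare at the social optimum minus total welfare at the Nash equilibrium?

Country i's FOC: ∂u_i/∂c_i = α_i − c_i = 0, so c_i* = α_i.
NE contributions = (3, 4); G = 7.
W^NE = (Σα)·G − ½Σα_i² = 7² − ½·25 = 36.5.
Planner sets c_i = Σα_j = 7 for every i, so G^SO = 2·7 = 14.
W^SO = (Σα)·G^SO − ½·2·(Σα)² = (2/2)·7² = 49.
Deadweight loss = W^SO − W^NE = 12.5.

12.5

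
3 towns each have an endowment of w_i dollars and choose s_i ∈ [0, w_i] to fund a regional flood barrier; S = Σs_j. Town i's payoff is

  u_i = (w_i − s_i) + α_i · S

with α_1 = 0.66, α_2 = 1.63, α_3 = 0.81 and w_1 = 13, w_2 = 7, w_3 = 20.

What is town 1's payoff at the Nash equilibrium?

17.62

∂u_i/∂s_i = α_i − 1, so town i contributes w_i if α_i > 1, else 0.
α_i > 1 for i ∈ {2}; NE contributions (0, 7, 0), S = 7.
u_1 = (13 − 0) + 0.66·7 = 17.62.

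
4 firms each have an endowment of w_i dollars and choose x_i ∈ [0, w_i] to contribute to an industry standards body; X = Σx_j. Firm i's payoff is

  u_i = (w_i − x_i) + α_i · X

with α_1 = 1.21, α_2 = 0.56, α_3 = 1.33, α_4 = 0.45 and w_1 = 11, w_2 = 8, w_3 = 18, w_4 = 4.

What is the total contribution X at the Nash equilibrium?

29

∂u_i/∂x_i = α_i − 1, so firm i contributes w_i if α_i > 1, else 0.
α_i > 1 for i ∈ {1, 3}; NE contributions (11, 0, 18, 0), X = 29.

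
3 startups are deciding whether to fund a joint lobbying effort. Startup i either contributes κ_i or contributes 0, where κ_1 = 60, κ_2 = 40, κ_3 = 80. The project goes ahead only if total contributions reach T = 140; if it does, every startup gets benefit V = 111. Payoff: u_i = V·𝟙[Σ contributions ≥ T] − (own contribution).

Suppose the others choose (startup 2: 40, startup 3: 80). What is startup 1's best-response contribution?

Others' total = 120. Contributing 60 brings total to 180 ≥ 140: gain V − κ_1 = 51.
Best response: 60.

60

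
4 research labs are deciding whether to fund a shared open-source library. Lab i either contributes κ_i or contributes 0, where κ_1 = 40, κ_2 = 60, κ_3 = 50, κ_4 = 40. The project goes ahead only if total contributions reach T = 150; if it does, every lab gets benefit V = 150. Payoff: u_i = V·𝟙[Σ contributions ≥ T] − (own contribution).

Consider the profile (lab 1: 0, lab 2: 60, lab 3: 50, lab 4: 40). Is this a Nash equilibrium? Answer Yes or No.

Total = 150 ≥ 150: provided.
Lab 1 (pledges 0, payoff 150): pledging 40 → total 190, payoff 110. No gain.
Lab 2 (pledges 60, payoff 90): dropping to 0 → total 90, payoff 0. No gain.
Lab 3 (pledges 50, payoff 100): dropping to 0 → total 100, payoff 0. No gain.
Lab 4 (pledges 40, payoff 110): dropping to 0 → total 110, payoff 0. No gain.

Yes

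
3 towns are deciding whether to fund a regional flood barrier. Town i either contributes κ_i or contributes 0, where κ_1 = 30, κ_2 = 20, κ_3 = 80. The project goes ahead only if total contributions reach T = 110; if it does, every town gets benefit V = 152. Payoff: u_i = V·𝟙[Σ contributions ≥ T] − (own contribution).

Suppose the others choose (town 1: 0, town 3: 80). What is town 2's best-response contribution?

0

Others' total = 80. Even contributing 20 gives 100 < 110: no benefit either way.
Best response: 0.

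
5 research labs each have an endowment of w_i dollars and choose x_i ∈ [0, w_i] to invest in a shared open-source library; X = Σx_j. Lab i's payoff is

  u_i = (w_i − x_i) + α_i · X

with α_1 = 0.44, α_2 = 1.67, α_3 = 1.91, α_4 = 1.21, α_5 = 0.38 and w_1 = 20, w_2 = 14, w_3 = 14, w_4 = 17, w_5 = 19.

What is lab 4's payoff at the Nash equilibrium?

∂u_i/∂x_i = α_i − 1, so lab i contributes w_i if α_i > 1, else 0.
α_i > 1 for i ∈ {2, 3, 4}; NE contributions (0, 14, 14, 17, 0), X = 45.
u_4 = (17 − 17) + 1.21·45 = 54.45.

54.45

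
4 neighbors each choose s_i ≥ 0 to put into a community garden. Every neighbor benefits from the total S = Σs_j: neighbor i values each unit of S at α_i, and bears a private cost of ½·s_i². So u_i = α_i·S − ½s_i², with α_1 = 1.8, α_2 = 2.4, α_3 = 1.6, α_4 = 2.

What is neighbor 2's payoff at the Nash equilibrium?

Neighbor i's FOC: ∂u_i/∂s_i = α_i − s_i = 0, so s_i* = α_i.
NE contributions = (1.8, 2.4, 1.6, 2); S = 7.8.
u_2 = α_2·S − ½·(s_2)² = 2.4·7.8 − ½·2.4² = 15.84.

15.84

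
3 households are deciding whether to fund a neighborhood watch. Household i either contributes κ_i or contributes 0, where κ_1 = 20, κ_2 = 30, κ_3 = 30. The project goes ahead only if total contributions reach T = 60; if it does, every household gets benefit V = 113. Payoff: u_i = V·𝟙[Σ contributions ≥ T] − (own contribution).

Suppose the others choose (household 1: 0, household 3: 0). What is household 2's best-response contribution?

Others' total = 0. Even contributing 30 gives 30 < 60: no benefit either way.
Best response: 0.

0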